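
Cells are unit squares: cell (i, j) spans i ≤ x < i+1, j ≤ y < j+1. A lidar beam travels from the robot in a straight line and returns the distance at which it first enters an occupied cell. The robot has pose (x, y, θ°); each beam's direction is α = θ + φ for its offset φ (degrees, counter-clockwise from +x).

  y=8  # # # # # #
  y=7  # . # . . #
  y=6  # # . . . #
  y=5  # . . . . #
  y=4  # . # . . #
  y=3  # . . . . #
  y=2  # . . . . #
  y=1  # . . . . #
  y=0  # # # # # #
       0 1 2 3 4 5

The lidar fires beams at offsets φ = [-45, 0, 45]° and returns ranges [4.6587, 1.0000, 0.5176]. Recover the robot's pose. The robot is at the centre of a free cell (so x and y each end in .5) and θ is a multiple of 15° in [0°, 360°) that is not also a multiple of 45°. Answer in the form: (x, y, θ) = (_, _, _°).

The pose lattice has 25·16 = 400 candidates. Test each by forward raycasting.
  (3.5, 3.5, 105°): beam 1 = 3.0000 ≠ 4.6587 ✗
  (2.5, 5.5, 300°): beam 1 = 0.5176 ≠ 4.6587 ✗
  (2.5, 6.5, 105°): beam 1 = 0.5774 ≠ 4.6587 ✗
  …
  (4.5, 5.5, 300°): r_1=4.6587, r_2=1.0000, r_3=0.5176 — all match ✓
Only this pose fits every beam.

(x, y, θ) = (4.5, 5.5, 300°)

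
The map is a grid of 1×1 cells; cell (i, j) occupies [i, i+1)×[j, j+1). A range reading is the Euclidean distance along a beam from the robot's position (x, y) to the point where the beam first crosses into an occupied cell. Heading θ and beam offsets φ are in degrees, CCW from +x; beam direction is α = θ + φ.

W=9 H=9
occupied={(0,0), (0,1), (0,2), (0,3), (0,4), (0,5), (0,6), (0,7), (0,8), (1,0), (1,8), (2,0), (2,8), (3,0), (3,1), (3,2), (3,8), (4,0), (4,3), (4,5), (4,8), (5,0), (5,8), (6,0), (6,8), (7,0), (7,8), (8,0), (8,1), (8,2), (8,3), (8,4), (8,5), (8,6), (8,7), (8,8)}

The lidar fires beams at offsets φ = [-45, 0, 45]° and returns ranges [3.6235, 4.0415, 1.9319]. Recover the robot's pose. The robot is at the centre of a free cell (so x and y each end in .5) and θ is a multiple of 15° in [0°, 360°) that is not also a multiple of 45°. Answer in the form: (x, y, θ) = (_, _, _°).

(x, y, θ) = (6.5, 4.5, 120°)

The pose lattice has 45·16 = 720 candidates. Test each by forward raycasting.
  (2.5, 6.5, 210°): beam 1 = 1.5529 ≠ 3.6235 ✗
  (1.5, 3.5, 345°): beam 1 = 2.8868 ≠ 3.6235 ✗
  (4.5, 7.5, 330°): beam 1 = 1.5529 ≠ 3.6235 ✗
  …
  (6.5, 4.5, 120°): r_1=3.6235, r_2=4.0415, r_3=1.9319 — all match ✓
Only this pose fits every beam.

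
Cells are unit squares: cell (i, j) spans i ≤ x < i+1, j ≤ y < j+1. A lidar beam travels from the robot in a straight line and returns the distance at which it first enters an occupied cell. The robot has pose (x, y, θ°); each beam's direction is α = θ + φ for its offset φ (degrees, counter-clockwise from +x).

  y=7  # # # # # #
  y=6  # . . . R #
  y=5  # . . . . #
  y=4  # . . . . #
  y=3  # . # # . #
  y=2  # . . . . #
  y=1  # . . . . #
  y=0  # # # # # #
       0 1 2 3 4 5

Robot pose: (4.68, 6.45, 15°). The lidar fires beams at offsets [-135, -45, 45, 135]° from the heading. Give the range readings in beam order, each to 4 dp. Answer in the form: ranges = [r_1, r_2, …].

ranges = [2.8290, 0.3695, 0.6351, 1.1000]

beam 1: φ=-135°, α=240°
  d=(-0.5000,-0.8660)  start (4,6)  tX=1.3600 tY=0.5196  stride 1/|dx|=2.0000 1/|dy|=1.1547
    cross y-line → (4,5), t=0.5196
    cross x-line → (3,5), t=1.3600
    cross y-line → (3,4), t=1.6743
    cross y-line → (3,3), t=2.8290 (wall)
  → r_1 = 2.8290
beam 2: φ=-45°, α=330°
  d=(0.8660,-0.5000)  start (4,6)  tX=0.3695 tY=0.9000  stride 1/|dx|=1.1547 1/|dy|=2.0000
    cross x-line → (5,6), t=0.3695 (wall)
  → r_2 = 0.3695
beam 3: φ=45°, α=60°
  d=(0.5000,0.8660)  start (4,6)  tX=0.6400 tY=0.6351  stride 1/|dx|=2.0000 1/|dy|=1.1547
    cross y-line → (4,7), t=0.6351 (wall)
  → r_3 = 0.6351
beam 4: φ=135°, α=150°
  d=(-0.8660,0.5000)  start (4,6)  tX=0.7852 tY=1.1000  stride 1/|dx|=1.1547 1/|dy|=2.0000
    cross x-line → (3,6), t=0.7852
    cross y-line → (3,7), t=1.1000 (wall)
  → r_4 = 1.1000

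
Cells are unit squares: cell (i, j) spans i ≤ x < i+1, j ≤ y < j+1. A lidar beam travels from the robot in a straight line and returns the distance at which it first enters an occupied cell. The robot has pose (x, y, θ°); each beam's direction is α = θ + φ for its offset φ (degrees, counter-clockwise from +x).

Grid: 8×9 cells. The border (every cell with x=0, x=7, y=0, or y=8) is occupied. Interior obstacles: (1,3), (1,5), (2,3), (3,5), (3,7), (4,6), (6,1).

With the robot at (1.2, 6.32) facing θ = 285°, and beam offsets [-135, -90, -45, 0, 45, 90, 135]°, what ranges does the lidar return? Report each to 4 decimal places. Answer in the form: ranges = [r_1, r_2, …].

ranges = [0.2309, 0.2071, 0.3695, 0.3313, 0.6400, 2.6273, 1.9399]

beam 1: φ=-135°, α=150°
  dir = (cos 150°, sin 150°) = (-0.8660, 0.5000); from cell (1,6)
  next x-line at t=0.2309, next y-line at t=1.3600; Δt_x=1.1547, Δt_y=2.0000
    x: enter (0,6) at t=0.2309 ← occupied
  → r_1 = 0.2309
beam 2: φ=-90°, α=195°
  dir = (cos 195°, sin 195°) = (-0.9659, -0.2588); from cell (1,6)
  next x-line at t=0.2071, next y-line at t=1.2364; Δt_x=1.0353, Δt_y=3.8637
    x: enter (0,6) at t=0.2071 ← occupied
  → r_2 = 0.2071
beam 3: φ=-45°, α=240°
  dir = (cos 240°, sin 240°) = (-0.5000, -0.8660); from cell (1,6)
  next x-line at t=0.4000, next y-line at t=0.3695; Δt_x=2.0000, Δt_y=1.1547
    y: enter (1,5) at t=0.3695 ← occupied
  → r_3 = 0.3695
beam 4: φ=0°, α=285°
  dir = (cos 285°, sin 285°) = (0.2588, -0.9659); from cell (1,6)
  next x-line at t=3.0910, next y-line at t=0.3313; Δt_x=3.8637, Δt_y=1.0353
    y: enter (1,5) at t=0.3313 ← occupied
  → r_4 = 0.3313
beam 5: φ=45°, α=330°
  dir = (cos 330°, sin 330°) = (0.8660, -0.5000); from cell (1,6)
  next x-line at t=0.9238, next y-line at t=0.6400; Δt_x=1.1547, Δt_y=2.0000
    y: enter (1,5) at t=0.6400 ← occupied
  → r_5 = 0.6400
beam 6: φ=90°, α=15°
  dir = (cos 15°, sin 15°) = (0.9659, 0.2588); from cell (1,6)
  next x-line at t=0.8282, next y-line at t=2.6273; Δt_x=1.0353, Δt_y=3.8637
    x: enter (2,6) at t=0.8282
    x: enter (3,6) at t=1.8635
    y: enter (3,7) at t=2.6273 ← occupied
  → r_6 = 2.6273
beam 7: φ=135°, α=60°
  dir = (cos 60°, sin 60°) = (0.5000, 0.8660); from cell (1,6)
  next x-line at t=1.6000, next y-line at t=0.7852; Δt_x=2.0000, Δt_y=1.1547
    y: enter (1,7) at t=0.7852
    x: enter (2,7) at t=1.6000
    y: enter (2,8) at t=1.9399 ← occupied
  → r_7 = 1.9399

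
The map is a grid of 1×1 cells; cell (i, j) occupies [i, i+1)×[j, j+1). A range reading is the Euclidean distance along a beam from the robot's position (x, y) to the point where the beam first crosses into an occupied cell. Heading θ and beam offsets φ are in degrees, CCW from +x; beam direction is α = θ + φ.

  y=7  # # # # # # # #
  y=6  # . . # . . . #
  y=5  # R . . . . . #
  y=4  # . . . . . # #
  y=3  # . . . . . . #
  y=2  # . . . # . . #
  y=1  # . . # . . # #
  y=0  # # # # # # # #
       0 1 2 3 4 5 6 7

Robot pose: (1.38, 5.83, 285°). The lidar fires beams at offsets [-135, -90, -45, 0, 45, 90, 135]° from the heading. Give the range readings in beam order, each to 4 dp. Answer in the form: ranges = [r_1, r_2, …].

ranges = [0.4388, 0.3934, 0.7600, 5.0004, 6.4894, 1.6771, 1.3510]

beam 1: φ=-135°, α=150°
  dir = (cos 150°, sin 150°) = (-0.8660, 0.5000); from cell (1,5)
  next x-line at t=0.4388, next y-line at t=0.3400; Δt_x=1.1547, Δt_y=2.0000
    y: enter (1,6) at t=0.3400
    x: enter (0,6) at t=0.4388 ← occupied
  → r_1 = 0.4388
beam 2: φ=-90°, α=195°
  dir = (cos 195°, sin 195°) = (-0.9659, -0.2588); from cell (1,5)
  next x-line at t=0.3934, next y-line at t=3.2069; Δt_x=1.0353, Δt_y=3.8637
    x: enter (0,5) at t=0.3934 ← occupied
  → r_2 = 0.3934
beam 3: φ=-45°, α=240°
  dir = (cos 240°, sin 240°) = (-0.5000, -0.8660); from cell (1,5)
  next x-line at t=0.7600, next y-line at t=0.9584; Δt_x=2.0000, Δt_y=1.1547
    x: enter (0,5) at t=0.7600 ← occupied
  → r_3 = 0.7600
beam 4: φ=0°, α=285°
  dir = (cos 285°, sin 285°) = (0.2588, -0.9659); from cell (1,5)
  next x-line at t=2.3955, next y-line at t=0.8593; Δt_x=3.8637, Δt_y=1.0353
    y: enter (1,4) at t=0.8593
    y: enter (1,3) at t=1.8946
    x: enter (2,3) at t=2.3955
    y: enter (2,2) at t=2.9298
    y: enter (2,1) at t=3.9651
    y: enter (2,0) at t=5.0004 ← occupied
  → r_4 = 5.0004
beam 5: φ=45°, α=330°
  dir = (cos 330°, sin 330°) = (0.8660, -0.5000); from cell (1,5)
  next x-line at t=0.7159, next y-line at t=1.6600; Δt_x=1.1547, Δt_y=2.0000
    x: enter (2,5) at t=0.7159
    y: enter (2,4) at t=1.6600
    x: enter (3,4) at t=1.8706
    x: enter (4,4) at t=3.0253
    y: enter (4,3) at t=3.6600
    x: enter (5,3) at t=4.1800
    x: enter (6,3) at t=5.3347
    y: enter (6,2) at t=5.6600
    x: enter (7,2) at t=6.4894 ← occupied
  → r_5 = 6.4894
beam 6: φ=90°, α=15°
  dir = (cos 15°, sin 15°) = (0.9659, 0.2588); from cell (1,5)
  next x-line at t=0.6419, next y-line at t=0.6568; Δt_x=1.0353, Δt_y=3.8637
    x: enter (2,5) at t=0.6419
    y: enter (2,6) at t=0.6568
    x: enter (3,6) at t=1.6771 ← occupied
  → r_6 = 1.6771
beam 7: φ=135°, α=60°
  dir = (cos 60°, sin 60°) = (0.5000, 0.8660); from cell (1,5)
  next x-line at t=1.2400, next y-line at t=0.1963; Δt_x=2.0000, Δt_y=1.1547
    y: enter (1,6) at t=0.1963
    x: enter (2,6) at t=1.2400
    y: enter (2,7) at t=1.3510 ← occupied
  → r_7 = 1.3510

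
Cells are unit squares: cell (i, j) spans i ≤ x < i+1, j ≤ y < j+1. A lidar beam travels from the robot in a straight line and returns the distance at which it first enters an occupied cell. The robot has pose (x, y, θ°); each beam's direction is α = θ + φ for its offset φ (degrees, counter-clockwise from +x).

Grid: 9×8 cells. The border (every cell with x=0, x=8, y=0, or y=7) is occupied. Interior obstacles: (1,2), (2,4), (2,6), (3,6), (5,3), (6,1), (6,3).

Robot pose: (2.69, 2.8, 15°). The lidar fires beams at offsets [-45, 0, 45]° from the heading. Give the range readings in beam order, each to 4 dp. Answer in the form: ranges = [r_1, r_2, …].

beam 1: φ=-45°, α=330°
  direction (0.8660, -0.5000); cell (2,2); t to first gridline: x 0.3580, y 1.6000 (then +1.1547 / +2.0000)
    (3,2) via x @ 0.3580
    (4,2) via x @ 1.5127
    (4,1) via y @ 1.6000
    (5,1) via x @ 2.6674
    (5,0) via y @ 3.6000  # hit
  → r_1 = 3.6000
beam 2: φ=0°, α=15°
  direction (0.9659, 0.2588); cell (2,2); t to first gridline: x 0.3209, y 0.7727 (then +1.0353 / +3.8637)
    (3,2) via x @ 0.3209
    (3,3) via y @ 0.7727
    (4,3) via x @ 1.3562
    (5,3) via x @ 2.3915  # hit
  → r_2 = 2.3915
beam 3: φ=45°, α=60°
  direction (0.5000, 0.8660); cell (2,2); t to first gridline: x 0.6200, y 0.2309 (then +2.0000 / +1.1547)
    (2,3) via y @ 0.2309
    (3,3) via x @ 0.6200
    (3,4) via y @ 1.3856
    (3,5) via y @ 2.5403
    (4,5) via x @ 2.6200
    (4,6) via y @ 3.6950
    (5,6) via x @ 4.6200
    (5,7) via y @ 4.8497  # hit
  → r_3 = 4.8497

ranges = [3.6000, 2.3915, 4.8497]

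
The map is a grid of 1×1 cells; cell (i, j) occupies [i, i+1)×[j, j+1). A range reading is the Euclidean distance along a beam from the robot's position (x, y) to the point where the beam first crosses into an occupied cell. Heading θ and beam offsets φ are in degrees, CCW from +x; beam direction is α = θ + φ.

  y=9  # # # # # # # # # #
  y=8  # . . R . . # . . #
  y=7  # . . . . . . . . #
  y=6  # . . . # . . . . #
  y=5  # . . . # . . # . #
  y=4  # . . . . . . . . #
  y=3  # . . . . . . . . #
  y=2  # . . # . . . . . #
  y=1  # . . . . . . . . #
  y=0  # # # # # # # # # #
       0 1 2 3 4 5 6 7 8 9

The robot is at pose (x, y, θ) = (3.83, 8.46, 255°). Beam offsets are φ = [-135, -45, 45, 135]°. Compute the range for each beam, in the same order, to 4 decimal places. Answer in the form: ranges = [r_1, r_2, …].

beam 1: φ=-135°, α=120°
  cosα=-0.5000 sinα=0.8660 | (3,8) | tMaxX 1.6600 tMaxY 0.6235 | tΔX 2.0000 tΔY 1.1547
    t=0.6235 [y] (3,9) — stop
  → r_1 = 0.6235
beam 2: φ=-45°, α=210°
  cosα=-0.8660 sinα=-0.5000 | (3,8) | tMaxX 0.9584 tMaxY 0.9200 | tΔX 1.1547 tΔY 2.0000
    t=0.9200 [y] (3,7)
    t=0.9584 [x] (2,7)
    t=2.1131 [x] (1,7)
    t=2.9200 [y] (1,6)
    t=3.2678 [x] (0,6) — stop
  → r_2 = 3.2678
beam 3: φ=45°, α=300°
  cosα=0.5000 sinα=-0.8660 | (3,8) | tMaxX 0.3400 tMaxY 0.5312 | tΔX 2.0000 tΔY 1.1547
    t=0.3400 [x] (4,8)
    t=0.5312 [y] (4,7)
    t=1.6859 [y] (4,6) — stop
  → r_3 = 1.6859
beam 4: φ=135°, α=30°
  cosα=0.8660 sinα=0.5000 | (3,8) | tMaxX 0.1963 tMaxY 1.0800 | tΔX 1.1547 tΔY 2.0000
    t=0.1963 [x] (4,8)
    t=1.0800 [y] (4,9) — stop
  → r_4 = 1.0800

ranges = [0.6235, 3.2678, 1.6859, 1.0800]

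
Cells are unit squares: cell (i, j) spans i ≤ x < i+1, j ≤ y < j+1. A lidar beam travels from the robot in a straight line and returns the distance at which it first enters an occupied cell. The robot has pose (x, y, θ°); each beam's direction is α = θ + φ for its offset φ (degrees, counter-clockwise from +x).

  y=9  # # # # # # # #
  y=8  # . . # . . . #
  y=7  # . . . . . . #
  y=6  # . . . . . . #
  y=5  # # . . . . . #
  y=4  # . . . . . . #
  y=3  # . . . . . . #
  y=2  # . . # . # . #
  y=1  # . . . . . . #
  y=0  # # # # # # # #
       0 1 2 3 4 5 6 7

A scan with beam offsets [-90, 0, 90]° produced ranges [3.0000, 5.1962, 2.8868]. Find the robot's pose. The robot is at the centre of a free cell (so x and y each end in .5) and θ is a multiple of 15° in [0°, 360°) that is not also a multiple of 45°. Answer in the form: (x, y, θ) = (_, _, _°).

(x, y, θ) = (2.5, 5.5, 330°)

Enumerate (i+0.5, j+0.5, θ) over the 44 free cells and 16 admissible headings. For each, cast all 3 beams and compare to the given ranges.
  (5.5, 6.5, 75°): beam 1 = 1.5529 ≠ 3.0000 ✗
  (4.5, 1.5, 60°): beam 1 = 1.0000 ≠ 3.0000 ✗
  (3.5, 5.5, 285°): beam 1 = 1.5529 ≠ 3.0000 ✗
  …
  (2.5, 5.5, 330°): r_1=3.0000, r_2=5.1962, r_3=2.8868 — all match ✓
No second candidate reproduces the full scan.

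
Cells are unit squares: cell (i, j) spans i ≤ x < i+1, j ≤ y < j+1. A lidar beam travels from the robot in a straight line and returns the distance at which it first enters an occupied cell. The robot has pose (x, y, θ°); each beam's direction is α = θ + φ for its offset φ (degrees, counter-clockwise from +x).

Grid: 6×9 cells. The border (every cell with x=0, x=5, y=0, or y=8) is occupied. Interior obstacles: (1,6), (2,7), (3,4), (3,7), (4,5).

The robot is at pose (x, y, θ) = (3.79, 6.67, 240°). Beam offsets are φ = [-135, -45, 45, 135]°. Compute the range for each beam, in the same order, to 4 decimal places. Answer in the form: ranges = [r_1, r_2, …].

ranges = [0.3416, 1.8531, 0.8114, 1.2527]

beam 1: φ=-135°, α=105°
  d=(-0.2588,0.9659)  start (3,6)  tX=3.0523 tY=0.3416  stride 1/|dx|=3.8637 1/|dy|=1.0353
    cross y-line → (3,7), t=0.3416 (wall)
  → r_1 = 0.3416
beam 2: φ=-45°, α=195°
  d=(-0.9659,-0.2588)  start (3,6)  tX=0.8179 tY=2.5887  stride 1/|dx|=1.0353 1/|dy|=3.8637
    cross x-line → (2,6), t=0.8179
    cross x-line → (1,6), t=1.8531 (wall)
  → r_2 = 1.8531
beam 3: φ=45°, α=285°
  d=(0.2588,-0.9659)  start (3,6)  tX=0.8114 tY=0.6936  stride 1/|dx|=3.8637 1/|dy|=1.0353
    cross y-line → (3,5), t=0.6936
    cross x-line → (4,5), t=0.8114 (wall)
  → r_3 = 0.8114
beam 4: φ=135°, α=15°
  d=(0.9659,0.2588)  start (3,6)  tX=0.2174 tY=1.2750  stride 1/|dx|=1.0353 1/|dy|=3.8637
    cross x-line → (4,6), t=0.2174
    cross x-line → (5,6), t=1.2527 (wall)
  → r_4 = 1.2527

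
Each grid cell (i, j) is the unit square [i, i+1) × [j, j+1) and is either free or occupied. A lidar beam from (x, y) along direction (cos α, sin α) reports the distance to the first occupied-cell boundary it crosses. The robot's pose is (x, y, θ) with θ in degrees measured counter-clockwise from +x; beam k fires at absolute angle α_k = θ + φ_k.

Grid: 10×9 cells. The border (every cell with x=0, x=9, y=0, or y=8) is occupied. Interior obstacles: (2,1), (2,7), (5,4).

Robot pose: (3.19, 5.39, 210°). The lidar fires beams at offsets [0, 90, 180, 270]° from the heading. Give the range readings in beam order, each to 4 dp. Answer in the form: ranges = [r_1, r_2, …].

beam 1: φ=0°, α=210°
  d=(-0.8660,-0.5000)  start (3,5)  tX=0.2194 tY=0.7800  stride 1/|dx|=1.1547 1/|dy|=2.0000
    cross x-line → (2,5), t=0.2194
    cross y-line → (2,4), t=0.7800
    cross x-line → (1,4), t=1.3741
    cross x-line → (0,4), t=2.5288 (wall)
  → r_1 = 2.5288
beam 2: φ=90°, α=300°
  d=(0.5000,-0.8660)  start (3,5)  tX=1.6200 tY=0.4503  stride 1/|dx|=2.0000 1/|dy|=1.1547
    cross y-line → (3,4), t=0.4503
    cross y-line → (3,3), t=1.6050
    cross x-line → (4,3), t=1.6200
    cross y-line → (4,2), t=2.7597
    cross x-line → (5,2), t=3.6200
    cross y-line → (5,1), t=3.9144
    cross y-line → (5,0), t=5.0691 (wall)
  → r_2 = 5.0691
beam 3: φ=180°, α=30°
  d=(0.8660,0.5000)  start (3,5)  tX=0.9353 tY=1.2200  stride 1/|dx|=1.1547 1/|dy|=2.0000
    cross x-line → (4,5), t=0.9353
    cross y-line → (4,6), t=1.2200
    cross x-line → (5,6), t=2.0900
    cross y-line → (5,7), t=3.2200
    cross x-line → (6,7), t=3.2447
    cross x-line → (7,7), t=4.3994
    cross y-line → (7,8), t=5.2200 (wall)
  → r_3 = 5.2200
beam 4: φ=270°, α=120°
  d=(-0.5000,0.8660)  start (3,5)  tX=0.3800 tY=0.7044  stride 1/|dx|=2.0000 1/|dy|=1.1547
    cross x-line → (2,5), t=0.3800
    cross y-line → (2,6), t=0.7044
    cross y-line → (2,7), t=1.8591 (wall)
  → r_4 = 1.8591

ranges = [2.5288, 5.0691, 5.2200, 1.8591]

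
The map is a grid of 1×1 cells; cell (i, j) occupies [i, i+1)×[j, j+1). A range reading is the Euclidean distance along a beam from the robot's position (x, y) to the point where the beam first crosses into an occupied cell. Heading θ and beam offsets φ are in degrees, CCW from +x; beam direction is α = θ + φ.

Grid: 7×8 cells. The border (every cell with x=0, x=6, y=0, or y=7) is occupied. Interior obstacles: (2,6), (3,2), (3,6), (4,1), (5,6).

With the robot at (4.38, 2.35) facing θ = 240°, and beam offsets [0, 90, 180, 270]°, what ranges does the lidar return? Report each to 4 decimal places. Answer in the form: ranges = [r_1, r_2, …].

beam 1: φ=0°, α=240°
  d=(-0.5000,-0.8660)  start (4,2)  tX=0.7600 tY=0.4041  stride 1/|dx|=2.0000 1/|dy|=1.1547
    cross y-line → (4,1), t=0.4041 (wall)
  → r_1 = 0.4041
beam 2: φ=90°, α=330°
  d=(0.8660,-0.5000)  start (4,2)  tX=0.7159 tY=0.7000  stride 1/|dx|=1.1547 1/|dy|=2.0000
    cross y-line → (4,1), t=0.7000 (wall)
  → r_2 = 0.7000
beam 3: φ=180°, α=60°
  d=(0.5000,0.8660)  start (4,2)  tX=1.2400 tY=0.7506  stride 1/|dx|=2.0000 1/|dy|=1.1547
    cross y-line → (4,3), t=0.7506
    cross x-line → (5,3), t=1.2400
    cross y-line → (5,4), t=1.9053
    cross y-line → (5,5), t=3.0600
    cross x-line → (6,5), t=3.2400 (wall)
  → r_3 = 3.2400
beam 4: φ=270°, α=150°
  d=(-0.8660,0.5000)  start (4,2)  tX=0.4388 tY=1.3000  stride 1/|dx|=1.1547 1/|dy|=2.0000
    cross x-line → (3,2), t=0.4388 (wall)
  → r_4 = 0.4388

ranges = [0.4041, 0.7000, 3.2400, 0.4388]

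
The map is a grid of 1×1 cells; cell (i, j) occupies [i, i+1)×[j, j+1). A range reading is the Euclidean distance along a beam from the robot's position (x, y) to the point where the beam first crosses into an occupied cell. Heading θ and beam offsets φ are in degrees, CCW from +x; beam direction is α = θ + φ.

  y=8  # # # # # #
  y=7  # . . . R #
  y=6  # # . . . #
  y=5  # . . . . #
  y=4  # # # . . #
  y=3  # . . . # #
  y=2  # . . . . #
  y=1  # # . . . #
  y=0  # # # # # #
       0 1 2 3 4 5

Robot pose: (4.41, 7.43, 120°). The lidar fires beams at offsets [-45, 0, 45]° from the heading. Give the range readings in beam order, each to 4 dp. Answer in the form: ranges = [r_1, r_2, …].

beam 1: φ=-45°, α=75°
  dir = (cos 75°, sin 75°) = (0.2588, 0.9659); from cell (4,7)
  next x-line at t=2.2796, next y-line at t=0.5901; Δt_x=3.8637, Δt_y=1.0353
    y: enter (4,8) at t=0.5901 ← occupied
  → r_1 = 0.5901
beam 2: φ=0°, α=120°
  dir = (cos 120°, sin 120°) = (-0.5000, 0.8660); from cell (4,7)
  next x-line at t=0.8200, next y-line at t=0.6582; Δt_x=2.0000, Δt_y=1.1547
    y: enter (4,8) at t=0.6582 ← occupied
  → r_2 = 0.6582
beam 3: φ=45°, α=165°
  dir = (cos 165°, sin 165°) = (-0.9659, 0.2588); from cell (4,7)
  next x-line at t=0.4245, next y-line at t=2.2023; Δt_x=1.0353, Δt_y=3.8637
    x: enter (3,7) at t=0.4245
    x: enter (2,7) at t=1.4597
    y: enter (2,8) at t=2.2023 ← occupied
  → r_3 = 2.2023

ranges = [0.5901, 0.6582, 2.2023]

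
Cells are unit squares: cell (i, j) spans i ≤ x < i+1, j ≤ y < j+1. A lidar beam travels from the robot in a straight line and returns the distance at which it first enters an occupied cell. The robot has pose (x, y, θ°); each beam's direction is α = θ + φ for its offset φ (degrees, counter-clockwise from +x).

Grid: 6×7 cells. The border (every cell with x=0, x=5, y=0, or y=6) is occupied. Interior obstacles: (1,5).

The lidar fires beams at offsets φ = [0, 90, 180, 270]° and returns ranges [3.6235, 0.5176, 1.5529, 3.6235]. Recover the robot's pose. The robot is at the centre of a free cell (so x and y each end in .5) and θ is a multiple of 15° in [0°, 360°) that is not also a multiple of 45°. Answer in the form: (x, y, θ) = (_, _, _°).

(x, y, θ) = (1.5, 2.5, 75°)

The pose lattice has 19·16 = 304 candidates. Test each by forward raycasting.
  (4.5, 2.5, 300°): beam 1 = 1.0000 ≠ 3.6235 ✗
  (3.5, 2.5, 30°): beam 1 = 1.7321 ≠ 3.6235 ✗
  (3.5, 2.5, 285°): beam 1 = 1.5529 ≠ 3.6235 ✗
  (2.5, 2.5, 165°): beam 1 = 1.5529 ≠ 3.6235 ✗
  …
  (1.5, 2.5, 75°): r_1=3.6235, r_2=0.5176, r_3=1.5529, r_4=3.6235 — all match ✓
Unique over the lattice → pose = (1.5, 2.5, 75°).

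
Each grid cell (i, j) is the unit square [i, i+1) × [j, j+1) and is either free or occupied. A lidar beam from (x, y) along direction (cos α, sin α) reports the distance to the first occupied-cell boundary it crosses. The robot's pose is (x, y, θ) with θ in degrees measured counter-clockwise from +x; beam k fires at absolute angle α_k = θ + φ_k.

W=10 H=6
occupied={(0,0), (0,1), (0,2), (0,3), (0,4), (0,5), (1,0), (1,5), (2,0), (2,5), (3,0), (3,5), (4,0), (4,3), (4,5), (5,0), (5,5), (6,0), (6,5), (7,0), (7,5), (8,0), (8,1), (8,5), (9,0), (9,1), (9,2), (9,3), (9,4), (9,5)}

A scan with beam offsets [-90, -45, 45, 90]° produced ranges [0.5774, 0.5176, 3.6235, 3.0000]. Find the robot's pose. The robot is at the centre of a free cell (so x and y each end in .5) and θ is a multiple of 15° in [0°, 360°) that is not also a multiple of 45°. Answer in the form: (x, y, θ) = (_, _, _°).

The pose lattice has 30·16 = 480 candidates. Test each by forward raycasting.
  (2.5, 2.5, 75°): beam 1 = 5.6940 ≠ 0.5774 ✗
  (6.5, 2.5, 195°): beam 1 = 2.5882 ≠ 0.5774 ✗
  (1.5, 3.5, 75°): beam 1 = 6.7293 ≠ 0.5774 ✗
  …
  (7.5, 1.5, 60°): r_1=0.5774, r_2=0.5176, r_3=3.6235, r_4=3.0000 — all match ✓
Unique over the lattice → pose = (7.5, 1.5, 60°).

(x, y, θ) = (7.5, 1.5, 60°)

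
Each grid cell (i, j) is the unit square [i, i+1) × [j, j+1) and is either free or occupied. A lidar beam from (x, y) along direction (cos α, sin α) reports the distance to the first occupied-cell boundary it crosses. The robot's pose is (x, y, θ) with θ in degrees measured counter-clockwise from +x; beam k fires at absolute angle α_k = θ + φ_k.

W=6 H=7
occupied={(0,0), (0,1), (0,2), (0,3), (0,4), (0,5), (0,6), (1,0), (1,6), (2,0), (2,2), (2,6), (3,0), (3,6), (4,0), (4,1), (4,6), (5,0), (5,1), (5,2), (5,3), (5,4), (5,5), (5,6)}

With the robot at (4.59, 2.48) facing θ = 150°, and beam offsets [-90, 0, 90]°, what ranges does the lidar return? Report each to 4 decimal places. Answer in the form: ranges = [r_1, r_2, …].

ranges = [0.8200, 4.1454, 0.5543]

beam 1: φ=-90°, α=60°
  dir = (cos 60°, sin 60°) = (0.5000, 0.8660); from cell (4,2)
  next x-line at t=0.8200, next y-line at t=0.6004; Δt_x=2.0000, Δt_y=1.1547
    y: enter (4,3) at t=0.6004
    x: enter (5,3) at t=0.8200 ← occupied
  → r_1 = 0.8200
beam 2: φ=0°, α=150°
  dir = (cos 150°, sin 150°) = (-0.8660, 0.5000); from cell (4,2)
  next x-line at t=0.6813, next y-line at t=1.0400; Δt_x=1.1547, Δt_y=2.0000
    x: enter (3,2) at t=0.6813
    y: enter (3,3) at t=1.0400
    x: enter (2,3) at t=1.8360
    x: enter (1,3) at t=2.9907
    y: enter (1,4) at t=3.0400
    x: enter (0,4) at t=4.1454 ← occupied
  → r_2 = 4.1454
beam 3: φ=90°, α=240°
  dir = (cos 240°, sin 240°) = (-0.5000, -0.8660); from cell (4,2)
  next x-line at t=1.1800, next y-line at t=0.5543; Δt_x=2.0000, Δt_y=1.1547
    y: enter (4,1) at t=0.5543 ← occupied
  → r_3 = 0.5543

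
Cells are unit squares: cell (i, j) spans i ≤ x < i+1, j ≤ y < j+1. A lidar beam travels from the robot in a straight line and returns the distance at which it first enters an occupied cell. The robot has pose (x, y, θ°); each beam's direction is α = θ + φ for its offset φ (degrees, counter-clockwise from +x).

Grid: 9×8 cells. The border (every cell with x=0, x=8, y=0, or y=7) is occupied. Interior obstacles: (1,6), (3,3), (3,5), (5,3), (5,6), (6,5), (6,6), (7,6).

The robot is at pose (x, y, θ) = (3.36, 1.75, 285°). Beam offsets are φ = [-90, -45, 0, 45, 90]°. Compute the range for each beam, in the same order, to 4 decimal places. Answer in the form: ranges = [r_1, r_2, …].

beam 1: φ=-90°, α=195°
  direction (-0.9659, -0.2588); cell (3,1); t to first gridline: x 0.3727, y 2.8978 (then +1.0353 / +3.8637)
    (2,1) via x @ 0.3727
    (1,1) via x @ 1.4080
    (0,1) via x @ 2.4433  # hit
  → r_1 = 2.4433
beam 2: φ=-45°, α=240°
  direction (-0.5000, -0.8660); cell (3,1); t to first gridline: x 0.7200, y 0.8660 (then +2.0000 / +1.1547)
    (2,1) via x @ 0.7200
    (2,0) via y @ 0.8660  # hit
  → r_2 = 0.8660
beam 3: φ=0°, α=285°
  direction (0.2588, -0.9659); cell (3,1); t to first gridline: x 2.4728, y 0.7765 (then +3.8637 / +1.0353)
    (3,0) via y @ 0.7765  # hit
  → r_3 = 0.7765
beam 4: φ=45°, α=330°
  direction (0.8660, -0.5000); cell (3,1); t to first gridline: x 0.7390, y 1.5000 (then +1.1547 / +2.0000)
    (4,1) via x @ 0.7390
    (4,0) via y @ 1.5000  # hit
  → r_4 = 1.5000
beam 5: φ=90°, α=15°
  direction (0.9659, 0.2588); cell (3,1); t to first gridline: x 0.6626, y 0.9659 (then +1.0353 / +3.8637)
    (4,1) via x @ 0.6626
    (4,2) via y @ 0.9659
    (5,2) via x @ 1.6979
    (6,2) via x @ 2.7331
    (7,2) via x @ 3.7684
    (8,2) via x @ 4.8037  # hit
  → r_5 = 4.8037

ranges = [2.4433, 0.8660, 0.7765, 1.5000, 4.8037]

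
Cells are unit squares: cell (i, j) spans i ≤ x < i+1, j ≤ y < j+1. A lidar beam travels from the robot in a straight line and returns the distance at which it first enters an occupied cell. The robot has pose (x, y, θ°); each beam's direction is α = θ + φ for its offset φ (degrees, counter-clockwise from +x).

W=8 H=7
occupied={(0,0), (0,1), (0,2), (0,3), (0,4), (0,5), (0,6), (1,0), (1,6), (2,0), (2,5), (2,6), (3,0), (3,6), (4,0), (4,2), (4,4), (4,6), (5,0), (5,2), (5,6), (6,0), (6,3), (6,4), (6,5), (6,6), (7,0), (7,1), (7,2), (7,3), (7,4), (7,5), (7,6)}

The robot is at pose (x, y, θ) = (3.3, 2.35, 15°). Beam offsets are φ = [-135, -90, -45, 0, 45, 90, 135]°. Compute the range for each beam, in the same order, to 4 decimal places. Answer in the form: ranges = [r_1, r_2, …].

ranges = [1.5588, 1.3976, 2.7000, 0.7247, 1.9053, 2.7435, 2.6558]

beam 1: φ=-135°, α=240°
  d=(-0.5000,-0.8660)  start (3,2)  tX=0.6000 tY=0.4041  stride 1/|dx|=2.0000 1/|dy|=1.1547
    cross y-line → (3,1), t=0.4041
    cross x-line → (2,1), t=0.6000
    cross y-line → (2,0), t=1.5588 (wall)
  → r_1 = 1.5588
beam 2: φ=-90°, α=285°
  d=(0.2588,-0.9659)  start (3,2)  tX=2.7046 tY=0.3623  stride 1/|dx|=3.8637 1/|dy|=1.0353
    cross y-line → (3,1), t=0.3623
    cross y-line → (3,0), t=1.3976 (wall)
  → r_2 = 1.3976
beam 3: φ=-45°, α=330°
  d=(0.8660,-0.5000)  start (3,2)  tX=0.8083 tY=0.7000  stride 1/|dx|=1.1547 1/|dy|=2.0000
    cross y-line → (3,1), t=0.7000
    cross x-line → (4,1), t=0.8083
    cross x-line → (5,1), t=1.9630
    cross y-line → (5,0), t=2.7000 (wall)
  → r_3 = 2.7000
beam 4: φ=0°, α=15°
  d=(0.9659,0.2588)  start (3,2)  tX=0.7247 tY=2.5114  stride 1/|dx|=1.0353 1/|dy|=3.8637
    cross x-line → (4,2), t=0.7247 (wall)
  → r_4 = 0.7247
beam 5: φ=45°, α=60°
  d=(0.5000,0.8660)  start (3,2)  tX=1.4000 tY=0.7506  stride 1/|dx|=2.0000 1/|dy|=1.1547
    cross y-line → (3,3), t=0.7506
    cross x-line → (4,3), t=1.4000
    cross y-line → (4,4), t=1.9053 (wall)
  → r_5 = 1.9053
beam 6: φ=90°, α=105°
  d=(-0.2588,0.9659)  start (3,2)  tX=1.1591 tY=0.6729  stride 1/|dx|=3.8637 1/|dy|=1.0353
    cross y-line → (3,3), t=0.6729
    cross x-line → (2,3), t=1.1591
    cross y-line → (2,4), t=1.7082
    cross y-line → (2,5), t=2.7435 (wall)
  → r_6 = 2.7435
beam 7: φ=135°, α=150°
  d=(-0.8660,0.5000)  start (3,2)  tX=0.3464 tY=1.3000  stride 1/|dx|=1.1547 1/|dy|=2.0000
    cross x-line → (2,2), t=0.3464
    cross y-line → (2,3), t=1.3000
    cross x-line → (1,3), t=1.5011
    cross x-line → (0,3), t=2.6558 (wall)
  → r_7 = 2.6558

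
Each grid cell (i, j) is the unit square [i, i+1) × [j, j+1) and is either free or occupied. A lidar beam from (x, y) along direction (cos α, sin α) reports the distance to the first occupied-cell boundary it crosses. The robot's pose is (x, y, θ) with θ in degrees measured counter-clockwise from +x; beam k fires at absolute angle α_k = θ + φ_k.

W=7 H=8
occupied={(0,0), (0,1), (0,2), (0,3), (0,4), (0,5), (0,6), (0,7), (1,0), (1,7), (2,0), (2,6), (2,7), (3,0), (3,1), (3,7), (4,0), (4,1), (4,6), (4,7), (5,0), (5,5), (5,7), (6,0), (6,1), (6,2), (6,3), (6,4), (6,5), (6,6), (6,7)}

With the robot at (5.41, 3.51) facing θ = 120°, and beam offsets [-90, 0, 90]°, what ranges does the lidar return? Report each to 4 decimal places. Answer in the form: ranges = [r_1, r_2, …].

ranges = [0.6813, 4.0299, 5.0200]

beam 1: φ=-90°, α=30°
  d=(0.8660,0.5000)  start (5,3)  tX=0.6813 tY=0.9800  stride 1/|dx|=1.1547 1/|dy|=2.0000
    cross x-line → (6,3), t=0.6813 (wall)
  → r_1 = 0.6813
beam 2: φ=0°, α=120°
  d=(-0.5000,0.8660)  start (5,3)  tX=0.8200 tY=0.5658  stride 1/|dx|=2.0000 1/|dy|=1.1547
    cross y-line → (5,4), t=0.5658
    cross x-line → (4,4), t=0.8200
    cross y-line → (4,5), t=1.7205
    cross x-line → (3,5), t=2.8200
    cross y-line → (3,6), t=2.8752
    cross y-line → (3,7), t=4.0299 (wall)
  → r_2 = 4.0299
beam 3: φ=90°, α=210°
  d=(-0.8660,-0.5000)  start (5,3)  tX=0.4734 tY=1.0200  stride 1/|dx|=1.1547 1/|dy|=2.0000
    cross x-line → (4,3), t=0.4734
    cross y-line → (4,2), t=1.0200
    cross x-line → (3,2), t=1.6281
    cross x-line → (2,2), t=2.7828
    cross y-line → (2,1), t=3.0200
    cross x-line → (1,1), t=3.9375
    cross y-line → (1,0), t=5.0200 (wall)
  → r_3 = 5.0200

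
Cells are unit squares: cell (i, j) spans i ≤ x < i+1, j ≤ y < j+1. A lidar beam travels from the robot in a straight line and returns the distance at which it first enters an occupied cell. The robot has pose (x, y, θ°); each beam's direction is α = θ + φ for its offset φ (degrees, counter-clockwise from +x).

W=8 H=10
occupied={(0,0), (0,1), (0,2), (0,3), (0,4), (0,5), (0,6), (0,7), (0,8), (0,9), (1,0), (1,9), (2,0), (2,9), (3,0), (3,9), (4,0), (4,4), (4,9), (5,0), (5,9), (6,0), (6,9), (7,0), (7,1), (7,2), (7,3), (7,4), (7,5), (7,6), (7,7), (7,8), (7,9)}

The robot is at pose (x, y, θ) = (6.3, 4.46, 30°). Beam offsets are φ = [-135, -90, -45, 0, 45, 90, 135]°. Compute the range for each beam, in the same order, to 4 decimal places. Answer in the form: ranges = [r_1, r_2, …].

beam 1: φ=-135°, α=255°
  d=(-0.2588,-0.9659)  start (6,4)  tX=1.1591 tY=0.4762  stride 1/|dx|=3.8637 1/|dy|=1.0353
    cross y-line → (6,3), t=0.4762
    cross x-line → (5,3), t=1.1591
    cross y-line → (5,2), t=1.5115
    cross y-line → (5,1), t=2.5468
    cross y-line → (5,0), t=3.5821 (wall)
  → r_1 = 3.5821
beam 2: φ=-90°, α=300°
  d=(0.5000,-0.8660)  start (6,4)  tX=1.4000 tY=0.5312  stride 1/|dx|=2.0000 1/|dy|=1.1547
    cross y-line → (6,3), t=0.5312
    cross x-line → (7,3), t=1.4000 (wall)
  → r_2 = 1.4000
beam 3: φ=-45°, α=345°
  d=(0.9659,-0.2588)  start (6,4)  tX=0.7247 tY=1.7773  stride 1/|dx|=1.0353 1/|dy|=3.8637
    cross x-line → (7,4), t=0.7247 (wall)
  → r_3 = 0.7247
beam 4: φ=0°, α=30°
  d=(0.8660,0.5000)  start (6,4)  tX=0.8083 tY=1.0800  stride 1/|dx|=1.1547 1/|dy|=2.0000
    cross x-line → (7,4), t=0.8083 (wall)
  → r_4 = 0.8083
beam 5: φ=45°, α=75°
  d=(0.2588,0.9659)  start (6,4)  tX=2.7046 tY=0.5590  stride 1/|dx|=3.8637 1/|dy|=1.0353
    cross y-line → (6,5), t=0.5590
    cross y-line → (6,6), t=1.5943
    cross y-line → (6,7), t=2.6296
    cross x-line → (7,7), t=2.7046 (wall)
  → r_5 = 2.7046
beam 6: φ=90°, α=120°
  d=(-0.5000,0.8660)  start (6,4)  tX=0.6000 tY=0.6235  stride 1/|dx|=2.0000 1/|dy|=1.1547
    cross x-line → (5,4), t=0.6000
    cross y-line → (5,5), t=0.6235
    cross y-line → (5,6), t=1.7782
    cross x-line → (4,6), t=2.6000
    cross y-line → (4,7), t=2.9329
    cross y-line → (4,8), t=4.0876
    cross x-line → (3,8), t=4.6000
    cross y-line → (3,9), t=5.2423 (wall)
  → r_6 = 5.2423
beam 7: φ=135°, α=165°
  d=(-0.9659,0.2588)  start (6,4)  tX=0.3106 tY=2.0864  stride 1/|dx|=1.0353 1/|dy|=3.8637
    cross x-line → (5,4), t=0.3106
    cross x-line → (4,4), t=1.3459 (wall)
  → r_7 = 1.3459

ranges = [3.5821, 1.4000, 0.7247, 0.8083, 2.7046, 5.2423, 1.3459]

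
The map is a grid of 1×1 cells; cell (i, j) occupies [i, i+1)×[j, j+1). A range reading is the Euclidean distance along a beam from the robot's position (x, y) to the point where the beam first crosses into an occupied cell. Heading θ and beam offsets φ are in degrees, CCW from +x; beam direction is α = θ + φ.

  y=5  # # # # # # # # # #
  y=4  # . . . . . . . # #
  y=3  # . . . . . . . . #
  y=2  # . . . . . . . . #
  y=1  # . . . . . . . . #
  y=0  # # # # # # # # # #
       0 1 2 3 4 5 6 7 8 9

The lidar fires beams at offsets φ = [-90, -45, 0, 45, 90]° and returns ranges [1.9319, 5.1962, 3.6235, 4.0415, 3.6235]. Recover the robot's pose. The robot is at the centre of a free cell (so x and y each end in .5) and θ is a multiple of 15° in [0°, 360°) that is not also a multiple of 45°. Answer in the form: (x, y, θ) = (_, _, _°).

Candidates: 31 free-cell centres × 16 headings = 496 poses. Raycast each; keep the one whose scan matches to 4 dp.
  (2.5, 3.5, 120°): beam 1 = 3.0000 ≠ 1.9319 ✗
  (6.5, 2.5, 240°): beam 1 = 5.0000 ≠ 1.9319 ✗
  (5.5, 3.5, 30°): beam 1 = 2.8868 ≠ 1.9319 ✗
  …
  (5.5, 4.5, 255°): r_1=1.9319, r_2=5.1962, r_3=3.6235, r_4=4.0415, r_5=3.6235 — all match ✓
Unique over the lattice → pose = (5.5, 4.5, 255°).

(x, y, θ) = (5.5, 4.5, 255°)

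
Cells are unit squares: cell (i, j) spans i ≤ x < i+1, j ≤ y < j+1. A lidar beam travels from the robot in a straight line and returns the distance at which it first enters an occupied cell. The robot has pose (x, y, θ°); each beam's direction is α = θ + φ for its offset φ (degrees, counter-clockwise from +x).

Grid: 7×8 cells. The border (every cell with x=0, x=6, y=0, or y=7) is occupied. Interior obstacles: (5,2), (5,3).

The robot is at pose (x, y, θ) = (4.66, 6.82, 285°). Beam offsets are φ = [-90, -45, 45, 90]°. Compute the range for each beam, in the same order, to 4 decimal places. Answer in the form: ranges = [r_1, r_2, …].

beam 1: φ=-90°, α=195°
  direction (-0.9659, -0.2588); cell (4,6); t to first gridline: x 0.6833, y 3.1682 (then +1.0353 / +3.8637)
    (3,6) via x @ 0.6833
    (2,6) via x @ 1.7186
    (1,6) via x @ 2.7538
    (1,5) via y @ 3.1682
    (0,5) via x @ 3.7891  # hit
  → r_1 = 3.7891
beam 2: φ=-45°, α=240°
  direction (-0.5000, -0.8660); cell (4,6); t to first gridline: x 1.3200, y 0.9469 (then +2.0000 / +1.1547)
    (4,5) via y @ 0.9469
    (3,5) via x @ 1.3200
    (3,4) via y @ 2.1016
    (3,3) via y @ 3.2563
    (2,3) via x @ 3.3200
    (2,2) via y @ 4.4110
    (1,2) via x @ 5.3200
    (1,1) via y @ 5.5657
    (1,0) via y @ 6.7204  # hit
  → r_2 = 6.7204
beam 3: φ=45°, α=330°
  direction (0.8660, -0.5000); cell (4,6); t to first gridline: x 0.3926, y 1.6400 (then +1.1547 / +2.0000)
    (5,6) via x @ 0.3926
    (6,6) via x @ 1.5473  # hit
  → r_3 = 1.5473
beam 4: φ=90°, α=15°
  direction (0.9659, 0.2588); cell (4,6); t to first gridline: x 0.3520, y 0.6955 (then +1.0353 / +3.8637)
    (5,6) via x @ 0.3520
    (5,7) via y @ 0.6955  # hit
  → r_4 = 0.6955

ranges = [3.7891, 6.7204, 1.5473, 0.6955]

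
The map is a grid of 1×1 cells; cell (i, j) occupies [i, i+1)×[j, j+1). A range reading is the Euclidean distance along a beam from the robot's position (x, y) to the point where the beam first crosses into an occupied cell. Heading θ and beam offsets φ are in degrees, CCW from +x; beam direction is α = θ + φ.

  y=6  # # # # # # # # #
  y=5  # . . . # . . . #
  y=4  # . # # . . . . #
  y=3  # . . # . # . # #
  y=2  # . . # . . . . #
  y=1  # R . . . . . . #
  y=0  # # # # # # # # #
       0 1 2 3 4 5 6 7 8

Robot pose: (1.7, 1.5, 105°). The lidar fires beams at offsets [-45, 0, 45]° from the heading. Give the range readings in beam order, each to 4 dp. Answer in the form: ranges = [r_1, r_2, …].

beam 1: φ=-45°, α=60°
  direction (0.5000, 0.8660); cell (1,1); t to first gridline: x 0.6000, y 0.5774 (then +2.0000 / +1.1547)
    (1,2) via y @ 0.5774
    (2,2) via x @ 0.6000
    (2,3) via y @ 1.7321
    (3,3) via x @ 2.6000  # hit
  → r_1 = 2.6000
beam 2: φ=0°, α=105°
  direction (-0.2588, 0.9659); cell (1,1); t to first gridline: x 2.7046, y 0.5176 (then +3.8637 / +1.0353)
    (1,2) via y @ 0.5176
    (1,3) via y @ 1.5529
    (1,4) via y @ 2.5882
    (0,4) via x @ 2.7046  # hit
  → r_2 = 2.7046
beam 3: φ=45°, α=150°
  direction (-0.8660, 0.5000); cell (1,1); t to first gridline: x 0.8083, y 1.0000 (then +1.1547 / +2.0000)
    (0,1) via x @ 0.8083  # hit
  → r_3 = 0.8083

ranges = [2.6000, 2.7046, 0.8083]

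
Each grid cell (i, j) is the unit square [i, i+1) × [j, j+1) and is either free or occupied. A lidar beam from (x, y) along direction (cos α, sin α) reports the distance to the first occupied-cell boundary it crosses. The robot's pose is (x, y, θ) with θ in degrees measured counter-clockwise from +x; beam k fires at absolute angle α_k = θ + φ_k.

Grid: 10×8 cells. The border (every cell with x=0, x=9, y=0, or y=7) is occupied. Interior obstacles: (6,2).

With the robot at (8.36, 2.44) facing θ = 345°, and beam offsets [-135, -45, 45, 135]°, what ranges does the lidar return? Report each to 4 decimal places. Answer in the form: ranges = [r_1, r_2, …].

ranges = [2.8800, 1.2800, 0.7390, 5.2654]

beam 1: φ=-135°, α=210°
  dir = (cos 210°, sin 210°) = (-0.8660, -0.5000); from cell (8,2)
  next x-line at t=0.4157, next y-line at t=0.8800; Δt_x=1.1547, Δt_y=2.0000
    x: enter (7,2) at t=0.4157
    y: enter (7,1) at t=0.8800
    x: enter (6,1) at t=1.5704
    x: enter (5,1) at t=2.7251
    y: enter (5,0) at t=2.8800 ← occupied
  → r_1 = 2.8800
beam 2: φ=-45°, α=300°
  dir = (cos 300°, sin 300°) = (0.5000, -0.8660); from cell (8,2)
  next x-line at t=1.2800, next y-line at t=0.5081; Δt_x=2.0000, Δt_y=1.1547
    y: enter (8,1) at t=0.5081
    x: enter (9,1) at t=1.2800 ← occupied
  → r_2 = 1.2800
beam 3: φ=45°, α=30°
  dir = (cos 30°, sin 30°) = (0.8660, 0.5000); from cell (8,2)
  next x-line at t=0.7390, next y-line at t=1.1200; Δt_x=1.1547, Δt_y=2.0000
    x: enter (9,2) at t=0.7390 ← occupied
  → r_3 = 0.7390
beam 4: φ=135°, α=120°
  dir = (cos 120°, sin 120°) = (-0.5000, 0.8660); from cell (8,2)
  next x-line at t=0.7200, next y-line at t=0.6466; Δt_x=2.0000, Δt_y=1.1547
    y: enter (8,3) at t=0.6466
    x: enter (7,3) at t=0.7200
    y: enter (7,4) at t=1.8013
    x: enter (6,4) at t=2.7200
    y: enter (6,5) at t=2.9560
    y: enter (6,6) at t=4.1107
    x: enter (5,6) at t=4.7200
    y: enter (5,7) at t=5.2654 ← occupied
  → r_4 = 5.2654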